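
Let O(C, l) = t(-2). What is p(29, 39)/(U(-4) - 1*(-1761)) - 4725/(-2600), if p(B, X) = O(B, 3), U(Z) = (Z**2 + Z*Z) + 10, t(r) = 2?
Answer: 340975/187512 ≈ 1.8184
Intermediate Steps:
O(C, l) = 2
U(Z) = 10 + 2*Z**2 (U(Z) = (Z**2 + Z**2) + 10 = 2*Z**2 + 10 = 10 + 2*Z**2)
p(B, X) = 2
p(29, 39)/(U(-4) - 1*(-1761)) - 4725/(-2600) = 2/((10 + 2*(-4)**2) - 1*(-1761)) - 4725/(-2600) = 2/((10 + 2*16) + 1761) - 4725*(-1/2600) = 2/((10 + 32) + 1761) + 189/104 = 2/(42 + 1761) + 189/104 = 2/1803 + 189/104 = 340975/187512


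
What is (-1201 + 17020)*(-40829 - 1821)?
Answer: -674680350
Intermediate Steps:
(-1201 + 17020)*(-40829 - 1821) = 15819*(-42650) = -674680350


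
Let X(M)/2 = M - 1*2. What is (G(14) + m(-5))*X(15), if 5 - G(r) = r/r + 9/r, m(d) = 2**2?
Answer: 1339/7 ≈ 191.29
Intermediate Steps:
m(d) = 4
X(M) = -4 + 2*M (X(M) = 2*(M - 1*2) = 2*(M - 2) = 2*(-2 + M) = -4 + 2*M)
G(r) = 4 - 9/r (G(r) = 5 - (r/r + 9/r) = 5 - (1 + 9/r) = 5 + (-1 - 9/r) = 4 - 9/r)
(G(14) + m(-5))*X(15) = ((4 - 9/14) + 4)*(-4 + 2*15) = ((4 - 9*1/14) + 4)*(-4 + 30) = ((4 - 9/14) + 4)*26 = (47/14 + 4)*26 = (103/14)*26 = 1339/7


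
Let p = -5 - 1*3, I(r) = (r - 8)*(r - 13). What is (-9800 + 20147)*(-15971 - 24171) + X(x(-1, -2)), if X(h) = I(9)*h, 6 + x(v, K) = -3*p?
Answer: -415349346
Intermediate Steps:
I(r) = (-13 + r)*(-8 + r) (I(r) = (-8 + r)*(-13 + r) = (-13 + r)*(-8 + r))
p = -8 (p = -5 - 3 = -8)
x(v, K) = 18 (x(v, K) = -6 - 3*(-8) = -6 + 24 = 18)
X(h) = -4*h (X(h) = (104 + 9² - 21*9)*h = (104 + 81 - 189)*h = -4*h)
(-9800 + 20147)*(-15971 - 24171) + X(x(-1, -2)) = (-9800 + 20147)*(-15971 - 24171) - 4*18 = 10347*(-40142) - 72 = -415349274 - 72 = -415349346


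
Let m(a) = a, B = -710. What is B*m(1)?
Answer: -710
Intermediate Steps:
B*m(1) = -710*1 = -710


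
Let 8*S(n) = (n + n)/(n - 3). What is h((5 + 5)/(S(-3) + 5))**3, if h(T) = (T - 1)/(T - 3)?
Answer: -59319/79507 ≈ -0.74609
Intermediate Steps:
S(n) = n/(4*(-3 + n)) (S(n) = ((n + n)/(n - 3))/8 = ((2*n)/(-3 + n))/8 = (2*n/(-3 + n))/8 = n/(4*(-3 + n)))
h(T) = (-1 + T)/(-3 + T)
h((5 + 5)/(S(-3) + 5))**3 = ((-1 + (5 + 5)/((1/4)*(-3)/(-3 - 3) + 5))/(-3 + (5 + 5)/((1/4)*(-3)/(-3 - 3) + 5)))**3 = ((-1 + 10/((1/4)*(-3)/(-6) + 5))/(-3 + 10/((1/4)*(-3)/(-6) + 5)))**3 = ((-1 + 10/((1/4)*(-3)*(-1/6) + 5))/(-3 + 10/((1/4)*(-3)*(-1/6) + 5)))**3 = ((-1 + 10/(1/8 + 5))/(-3 + 10/(1/8 + 5)))**3 = ((-1 + 10/(41/8))/(-3 + 10/(41/8)))**3 = ((-1 + 10*(8/41))/(-3 + 10*(8/41)))**3 = ((-1 + 80/41)/(-3 + 80/41))**3 = ((39/41)/(-43/41))**3 = (-41/43*39/41)**3 = (-39/43)**3 = -59319/79507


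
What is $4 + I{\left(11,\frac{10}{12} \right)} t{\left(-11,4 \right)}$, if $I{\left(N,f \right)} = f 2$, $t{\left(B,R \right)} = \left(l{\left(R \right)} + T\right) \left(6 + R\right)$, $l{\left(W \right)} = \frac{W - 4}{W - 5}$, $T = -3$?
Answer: $-46$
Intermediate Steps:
$l{\left(W \right)} = \frac{-4 + W}{-5 + W}$
$t{\left(B,R \right)} = \left(-3 + \frac{-4 + R}{-5 + R}\right) \left(6 + R\right)$ ($t{\left(B,R \right)} = \left(\frac{-4 + R}{-5 + R} - 3\right) \left(6 + R\right) = \left(-3 + \frac{-4 + R}{-5 + R}\right) \left(6 + R\right)$)
$I{\left(N,f \right)} = 2 f$
$4 + I{\left(11,\frac{10}{12} \right)} t{\left(-11,4 \right)} = 4 + 2 \cdot \frac{10}{12} \frac{66 - 4 - 2 \cdot 4^{2}}{-5 + 4} = 4 + 2 \cdot 10 \cdot \frac{1}{12} \frac{66 - 4 - 32}{-1} = 4 + 2 \cdot \frac{5}{6} \left(- (66 - 4 - 32)\right) = 4 + \frac{5 \left(\left(-1\right) 30\right)}{3} = 4 + \frac{5}{3} \left(-30\right) = 4 - 50 = -46$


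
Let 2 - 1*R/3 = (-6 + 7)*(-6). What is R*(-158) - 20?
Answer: -3812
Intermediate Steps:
R = 24 (R = 6 - 3*(-6 + 7)*(-6) = 6 - 3*(-6) = 6 + 18 = 24)
R*(-158) - 20 = 24*(-158) - 20 = -3792 - 20 = -3812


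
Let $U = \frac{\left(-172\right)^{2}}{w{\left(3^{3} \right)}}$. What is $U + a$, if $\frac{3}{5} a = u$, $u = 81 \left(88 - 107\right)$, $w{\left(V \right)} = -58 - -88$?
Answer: $- \frac{23683}{15} \approx -1578.9$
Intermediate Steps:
$w{\left(V \right)} = 30$ ($w{\left(V \right)} = -58 + 88 = 30$)
$u = -1539$ ($u = 81 \left(-19\right) = -1539$)
$a = -2565$ ($a = \frac{5}{3} \left(-1539\right) = -2565$)
$U = \frac{14792}{15}$ ($U = \frac{\left(-172\right)^{2}}{30} = 29584 \cdot \frac{1}{30} = \frac{14792}{15} \approx 986.13$)
$U + a = \frac{14792}{15} - 2565 = - \frac{23683}{15}$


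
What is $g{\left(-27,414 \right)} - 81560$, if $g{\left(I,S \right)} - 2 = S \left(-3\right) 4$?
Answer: $-86526$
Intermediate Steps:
$g{\left(I,S \right)} = 2 - 12 S$ ($g{\left(I,S \right)} = 2 + S \left(-3\right) 4 = 2 + - 3 S 4 = 2 - 12 S$)
$g{\left(-27,414 \right)} - 81560 = \left(2 - 4968\right) - 81560 = -4966 - 81560 = -86526$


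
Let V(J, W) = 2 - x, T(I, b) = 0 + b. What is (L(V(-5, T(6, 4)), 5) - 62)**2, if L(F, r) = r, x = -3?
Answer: 3249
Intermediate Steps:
T(I, b) = b
V(J, W) = 5 (V(J, W) = 2 - 1*(-3) = 2 + 3 = 5)
(L(V(-5, T(6, 4)), 5) - 62)**2 = (5 - 62)**2 = (-57)**2 = 3249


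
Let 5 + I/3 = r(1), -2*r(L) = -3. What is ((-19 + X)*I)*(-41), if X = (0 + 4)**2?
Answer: -2583/2 ≈ -1291.5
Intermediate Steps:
X = 16 (X = 4**2 = 16)
r(L) = 3/2 (r(L) = -1/2*(-3) = 3/2)
I = -21/2 (I = -15 + 3*(3/2) = -15 + 9/2 = -21/2 ≈ -10.500)
((-19 + X)*I)*(-41) = ((-19 + 16)*(-21/2))*(-41) = -3*(-21/2)*(-41) = (63/2)*(-41) = -2583/2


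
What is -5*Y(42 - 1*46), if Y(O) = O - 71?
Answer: 375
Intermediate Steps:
Y(O) = -71 + O
-5*Y(42 - 1*46) = -5*(-71 + (42 - 1*46)) = -5*(-71 + (42 - 46)) = -5*(-71 - 4) = -5*(-75) = 375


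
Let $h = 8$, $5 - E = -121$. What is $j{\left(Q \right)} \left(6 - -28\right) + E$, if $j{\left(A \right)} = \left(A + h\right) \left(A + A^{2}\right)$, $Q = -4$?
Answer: $1758$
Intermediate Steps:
$E = 126$ ($E = 5 - -121 = 5 + 121 = 126$)
$j{\left(A \right)} = \left(8 + A\right) \left(A + A^{2}\right)$ ($j{\left(A \right)} = \left(A + 8\right) \left(A + A^{2}\right) = \left(8 + A\right) \left(A + A^{2}\right)$)
$j{\left(Q \right)} \left(6 - -28\right) + E = - 4 \left(8 + \left(-4\right)^{2} + 9 \left(-4\right)\right) \left(6 - -28\right) + 126 = - 4 \left(8 + 16 - 36\right) \left(6 + 28\right) + 126 = \left(-4\right) \left(-12\right) 34 + 126 = 48 \cdot 34 + 126 = 1632 + 126 = 1758$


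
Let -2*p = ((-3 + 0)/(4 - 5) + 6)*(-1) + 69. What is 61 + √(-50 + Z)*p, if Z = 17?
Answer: 61 - 30*I*√33 ≈ 61.0 - 172.34*I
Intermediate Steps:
p = -30 (p = -(((-3 + 0)/(4 - 5) + 6)*(-1) + 69)/2 = -((-3/(-1) + 6)*(-1) + 69)/2 = -((-3*(-1) + 6)*(-1) + 69)/2 = -((3 + 6)*(-1) + 69)/2 = -(9*(-1) + 69)/2 = -(-9 + 69)/2 = -½*60 = -30)
61 + √(-50 + Z)*p = 61 + √(-50 + 17)*(-30) = 61 + √(-33)*(-30) = 61 + (I*√33)*(-30) = 61 - 30*I*√33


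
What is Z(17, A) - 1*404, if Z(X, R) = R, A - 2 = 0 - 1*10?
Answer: -412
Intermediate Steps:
A = -8 (A = 2 + (0 - 1*10) = 2 + (0 - 10) = 2 - 10 = -8)
Z(17, A) - 1*404 = -8 - 1*404 = -8 - 404 = -412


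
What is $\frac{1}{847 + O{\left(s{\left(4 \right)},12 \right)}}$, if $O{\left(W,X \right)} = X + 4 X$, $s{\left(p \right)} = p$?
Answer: $\frac{1}{907} \approx 0.0011025$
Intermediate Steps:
$O{\left(W,X \right)} = 5 X$
$\frac{1}{847 + O{\left(s{\left(4 \right)},12 \right)}} = \frac{1}{847 + 5 \cdot 12} = \frac{1}{847 + 60} = \frac{1}{907}$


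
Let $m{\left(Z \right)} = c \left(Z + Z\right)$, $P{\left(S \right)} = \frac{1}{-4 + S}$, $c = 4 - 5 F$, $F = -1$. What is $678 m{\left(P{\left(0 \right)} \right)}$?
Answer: $-3051$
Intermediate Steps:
$c = 9$ ($c = 4 - -5 = 4 + 5 = 9$)
$m{\left(Z \right)} = 18 Z$ ($m{\left(Z \right)} = 9 \left(Z + Z\right) = 9 \cdot 2 Z = 18 Z$)
$678 m{\left(P{\left(0 \right)} \right)} = 678 \frac{18}{-4 + 0} = 678 \frac{18}{-4} = 678 \cdot 18 \left(- \frac{1}{4}\right) = 678 \left(- \frac{9}{2}\right) = -3051$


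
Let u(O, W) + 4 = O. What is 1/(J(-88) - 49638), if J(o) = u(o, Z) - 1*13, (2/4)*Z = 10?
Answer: -1/49743 ≈ -2.0103e-5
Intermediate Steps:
Z = 20 (Z = 2*10 = 20)
u(O, W) = -4 + O
J(o) = -17 + o (J(o) = (-4 + o) - 1*13 = (-4 + o) - 13 = -17 + o)
1/(J(-88) - 49638) = 1/((-17 - 88) - 49638) = 1/(-105 - 49638) = 1/(-49743) = -1/49743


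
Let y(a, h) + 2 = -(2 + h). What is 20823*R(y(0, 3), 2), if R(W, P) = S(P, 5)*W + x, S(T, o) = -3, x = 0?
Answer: 437283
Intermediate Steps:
y(a, h) = -4 - h (y(a, h) = -2 - (2 + h) = -2 + (-2 - h) = -4 - h)
R(W, P) = -3*W (R(W, P) = -3*W + 0 = -3*W)
20823*R(y(0, 3), 2) = 20823*(-3*(-4 - 1*3)) = 20823*(-3*(-4 - 3)) = 20823*(-3*(-7)) = 20823*21 = 437283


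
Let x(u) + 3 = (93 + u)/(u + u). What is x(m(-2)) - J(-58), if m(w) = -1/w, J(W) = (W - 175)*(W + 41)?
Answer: -7741/2 ≈ -3870.5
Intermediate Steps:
J(W) = (-175 + W)*(41 + W)
x(u) = -3 + (93 + u)/(2*u) (x(u) = -3 + (93 + u)/(u + u) = -3 + (93 + u)/((2*u)) = -3 + (93 + u)*(1/(2*u)) = -3 + (93 + u)/(2*u))
x(m(-2)) - J(-58) = (93 - (-5)/(-2))/(2*((-1/(-2)))) - (-7175 + (-58)² - 134*(-58)) = (93 - (-5)*(-1)/2)/(2*((-1*(-½)))) - (-7175 + 3364 + 7772) = (93 - 5*½)/(2*(½)) - 1*3961 = (½)*2*(93 - 5/2) - 3961 = (½)*2*(181/2) - 3961 = 181/2 - 3961 = -7741/2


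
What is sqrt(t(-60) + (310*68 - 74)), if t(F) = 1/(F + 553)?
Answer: sqrt(5105487787)/493 ≈ 144.93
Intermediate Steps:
t(F) = 1/(553 + F)
sqrt(t(-60) + (310*68 - 74)) = sqrt(1/(553 - 60) + (310*68 - 74)) = sqrt(1/493 + (21080 - 74)) = sqrt(1/493 + 21006) = sqrt(10355959/493) = sqrt(5105487787)/493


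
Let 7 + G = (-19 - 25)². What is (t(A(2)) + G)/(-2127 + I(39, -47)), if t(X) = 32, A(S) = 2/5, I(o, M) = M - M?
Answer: -1961/2127 ≈ -0.92196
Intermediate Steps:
I(o, M) = 0
G = 1929 (G = -7 + (-19 - 25)² = -7 + (-44)² = -7 + 1936 = 1929)
A(S) = ⅖ (A(S) = 2*(⅕) = ⅖)
(t(A(2)) + G)/(-2127 + I(39, -47)) = (32 + 1929)/(-2127 + 0) = 1961/(-2127) = 1961*(-1/2127) = -1961/2127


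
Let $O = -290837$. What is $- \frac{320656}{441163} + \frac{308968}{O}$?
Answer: $- \frac{229563878856}{128306523431} \approx -1.7892$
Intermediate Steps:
$- \frac{320656}{441163} + \frac{308968}{O} = - \frac{320656}{441163} + \frac{308968}{-290837} = \left(-320656\right) \frac{1}{441163} + 308968 \left(- \frac{1}{290837}\right) = - \frac{320656}{441163} - \frac{308968}{290837} = - \frac{229563878856}{128306523431}$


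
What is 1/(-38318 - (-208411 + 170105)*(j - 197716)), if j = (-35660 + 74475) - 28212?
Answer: -1/7167588896 ≈ -1.3952e-10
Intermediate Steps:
j = 10603 (j = 38815 - 28212 = 10603)
1/(-38318 - (-208411 + 170105)*(j - 197716)) = 1/(-38318 - (-208411 + 170105)*(10603 - 197716)) = 1/(-38318 - (-38306)*(-187113)) = 1/(-38318 - 1*7167550578) = 1/(-38318 - 7167550578) = 1/(-7167588896) = -1/7167588896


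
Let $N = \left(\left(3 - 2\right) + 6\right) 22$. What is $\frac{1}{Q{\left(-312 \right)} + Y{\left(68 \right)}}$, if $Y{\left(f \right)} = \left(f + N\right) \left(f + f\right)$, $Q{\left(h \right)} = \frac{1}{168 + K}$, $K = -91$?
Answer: $\frac{77}{2324785} \approx 3.3121 \cdot 10^{-5}$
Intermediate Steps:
$Q{\left(h \right)} = \frac{1}{77}$ ($Q{\left(h \right)} = \frac{1}{168 - 91} = \frac{1}{77}$)
$N = 154$ ($N = \left(1 + 6\right) 22 = 7 \cdot 22 = 154$)
$Y{\left(f \right)} = 2 f \left(154 + f\right)$ ($Y{\left(f \right)} = \left(f + 154\right) \left(f + f\right) = \left(154 + f\right) 2 f = 2 f \left(154 + f\right)$)
$\frac{1}{Q{\left(-312 \right)} + Y{\left(68 \right)}} = \frac{1}{\frac{1}{77} + 2 \cdot 68 \left(154 + 68\right)} = \frac{1}{\frac{1}{77} + 2 \cdot 68 \cdot 222} = \frac{1}{\frac{1}{77} + 30192} = \frac{1}{\frac{2324785}{77}} = \frac{77}{2324785}$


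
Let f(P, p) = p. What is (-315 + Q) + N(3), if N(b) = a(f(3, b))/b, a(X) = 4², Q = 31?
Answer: -836/3 ≈ -278.67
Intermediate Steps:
a(X) = 16
N(b) = 16/b
(-315 + Q) + N(3) = (-315 + 31) + 16/3 = -284 + 16*(⅓) = -284 + 16/3 = -836/3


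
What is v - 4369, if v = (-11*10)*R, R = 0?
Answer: -4369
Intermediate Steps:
v = 0 (v = -11*10*0 = -110*0 = 0)
v - 4369 = 0 - 4369 = -4369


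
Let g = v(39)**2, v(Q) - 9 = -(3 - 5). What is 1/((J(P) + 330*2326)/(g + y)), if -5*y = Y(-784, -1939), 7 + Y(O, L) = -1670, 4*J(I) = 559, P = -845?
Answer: 1304/2193485 ≈ 0.00059449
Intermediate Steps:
J(I) = 559/4 (J(I) = (1/4)*559 = 559/4)
Y(O, L) = -1677 (Y(O, L) = -7 - 1670 = -1677)
v(Q) = 11 (v(Q) = 9 - (3 - 5) = 9 - 1*(-2) = 9 + 2 = 11)
y = 1677/5 (y = -1/5*(-1677) = 1677/5 ≈ 335.40)
g = 121 (g = 11**2 = 121)
1/((J(P) + 330*2326)/(g + y)) = 1/((559/4 + 330*2326)/(121 + 1677/5)) = 1/((559/4 + 767580)/(2282/5)) = 1/((3070879/4)*(5/2282)) = 1/(2193485/1304) = 1304/2193485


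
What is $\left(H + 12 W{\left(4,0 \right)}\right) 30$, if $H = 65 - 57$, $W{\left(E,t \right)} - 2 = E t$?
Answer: $960$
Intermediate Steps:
$W{\left(E,t \right)} = 2 + E t$
$H = 8$
$\left(H + 12 W{\left(4,0 \right)}\right) 30 = \left(8 + 12 \left(2 + 4 \cdot 0\right)\right) 30 = \left(8 + 12 \left(2 + 0\right)\right) 30 = \left(8 + 12 \cdot 2\right) 30 = \left(8 + 24\right) 30 = 32 \cdot 30 = 960$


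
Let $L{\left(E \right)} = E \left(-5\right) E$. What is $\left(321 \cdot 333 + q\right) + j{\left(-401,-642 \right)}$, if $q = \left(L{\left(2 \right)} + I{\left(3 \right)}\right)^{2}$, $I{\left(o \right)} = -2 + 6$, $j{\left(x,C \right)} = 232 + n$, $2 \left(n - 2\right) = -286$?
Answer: $107240$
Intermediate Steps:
$n = -141$ ($n = 2 + \frac{1}{2} \left(-286\right) = 2 - 143 = -141$)
$j{\left(x,C \right)} = 91$ ($j{\left(x,C \right)} = 232 - 141 = 91$)
$I{\left(o \right)} = 4$
$L{\left(E \right)} = - 5 E^{2}$ ($L{\left(E \right)} = - 5 E E = - 5 E^{2}$)
$q = 256$ ($q = \left(- 5 \cdot 2^{2} + 4\right)^{2} = \left(\left(-5\right) 4 + 4\right)^{2} = \left(-20 + 4\right)^{2} = \left(-16\right)^{2} = 256$)
$\left(321 \cdot 333 + q\right) + j{\left(-401,-642 \right)} = \left(321 \cdot 333 + 256\right) + 91 = \left(106893 + 256\right) + 91 = 107149 + 91 = 107240$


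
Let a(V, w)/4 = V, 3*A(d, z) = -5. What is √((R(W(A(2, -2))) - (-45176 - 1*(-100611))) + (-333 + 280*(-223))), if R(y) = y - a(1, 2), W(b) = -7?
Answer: I*√118219 ≈ 343.83*I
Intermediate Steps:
A(d, z) = -5/3 (A(d, z) = (⅓)*(-5) = -5/3)
a(V, w) = 4*V
R(y) = -4 + y (R(y) = y - 4 = -4 + y)
√((R(W(A(2, -2))) - (-45176 - 1*(-100611))) + (-333 + 280*(-223))) = √(((-4 - 7) - (-45176 - 1*(-100611))) + (-333 + 280*(-223))) = √((-11 - (-45176 + 100611)) + (-333 - 62440)) = √((-11 - 1*55435) - 62773) = √((-11 - 55435) - 62773) = √(-55446 - 62773) = √(-118219) = I*√118219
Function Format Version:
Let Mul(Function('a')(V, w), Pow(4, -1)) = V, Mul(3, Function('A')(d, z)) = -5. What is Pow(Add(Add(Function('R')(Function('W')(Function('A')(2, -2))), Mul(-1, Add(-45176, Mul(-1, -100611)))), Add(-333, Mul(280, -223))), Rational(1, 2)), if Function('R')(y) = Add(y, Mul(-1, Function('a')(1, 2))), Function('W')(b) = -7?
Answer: Mul(I, Pow(118219, Rational(1, 2))) ≈ Mul(343.83, I)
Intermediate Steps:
Function('A')(d, z) = Rational(-5, 3) (Function('A')(d, z) = Mul(Rational(1, 3), -5) = Rational(-5, 3))
Function('a')(V, w) = Mul(4, V)
Function('R')(y) = Add(-4, y) (Function('R')(y) = Add(y, Mul(-1, Mul(4, 1))) = Add(y, Mul(-1, 4)) = Add(y, -4) = Add(-4, y))
Pow(Add(Add(Function('R')(Function('W')(Function('A')(2, -2))), Mul(-1, Add(-45176, Mul(-1, -100611)))), Add(-333, Mul(280, -223))), Rational(1, 2)) = Pow(Add(Add(Add(-4, -7), Mul(-1, Add(-45176, Mul(-1, -100611)))), Add(-333, Mul(280, -223))), Rational(1, 2)) = Pow(Add(Add(-11, Mul(-1, Add(-45176, 100611))), Add(-333, -62440)), Rational(1, 2)) = Pow(Add(Add(-11, Mul(-1, 55435)), -62773), Rational(1, 2)) = Pow(Add(Add(-11, -55435), -62773), Rational(1, 2)) = Pow(Add(-55446, -62773), Rational(1, 2)) = Pow(-118219, Rational(1, 2)) = Mul(I, Pow(118219, Rational(1, 2)))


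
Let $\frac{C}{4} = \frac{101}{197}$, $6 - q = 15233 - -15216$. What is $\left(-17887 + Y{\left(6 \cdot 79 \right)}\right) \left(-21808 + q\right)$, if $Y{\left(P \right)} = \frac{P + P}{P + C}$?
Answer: $\frac{43820088958689}{46891} \approx 9.3451 \cdot 10^{8}$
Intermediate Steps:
$q = -30443$ ($q = 6 - \left(15233 - -15216\right) = 6 - \left(15233 + 15216\right) = 6 - 30449 = -30443$)
$C = \frac{404}{197}$ ($C = 4 \cdot \frac{101}{197} = \frac{404}{197} \approx 2.0508$)
$Y{\left(P \right)} = \frac{2 P}{\frac{404}{197} + P}$ ($Y{\left(P \right)} = \frac{P + P}{P + \frac{404}{197}} = \frac{2 P}{\frac{404}{197} + P}$)
$\left(-17887 + Y{\left(6 \cdot 79 \right)}\right) \left(-21808 + q\right) = \left(-17887 + \frac{394 \cdot 6 \cdot 79}{404 + 197 \cdot 6 \cdot 79}\right) \left(-21808 - 30443\right) = \left(-17887 + 394 \cdot 474 \frac{1}{404 + 197 \cdot 474}\right) \left(-52251\right) = \left(-17887 + 394 \cdot 474 \frac{1}{404 + 93378}\right) \left(-52251\right) = \left(-17887 + 394 \cdot 474 \cdot \frac{1}{93782}\right) \left(-52251\right) = \left(-17887 + \frac{93378}{46891}\right) \left(-52251\right) = \left(- \frac{838645939}{46891}\right) \left(-52251\right) = \frac{43820088958689}{46891}$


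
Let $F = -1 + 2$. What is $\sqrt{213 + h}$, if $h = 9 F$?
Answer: $\sqrt{222} \approx 14.9$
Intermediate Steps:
$F = 1$
$h = 9$ ($h = 9 \cdot 1 = 9$)
$\sqrt{213 + h} = \sqrt{213 + 9} = \sqrt{222}$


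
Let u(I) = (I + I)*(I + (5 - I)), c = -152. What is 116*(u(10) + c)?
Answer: -6032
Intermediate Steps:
u(I) = 10*I (u(I) = (2*I)*5 = 10*I)
116*(u(10) + c) = 116*(10*10 - 152) = 116*(100 - 152) = 116*(-52) = -6032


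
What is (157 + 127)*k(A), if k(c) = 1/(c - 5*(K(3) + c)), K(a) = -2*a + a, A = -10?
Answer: 284/55 ≈ 5.1636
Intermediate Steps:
K(a) = -a
k(c) = 1/(15 - 4*c) (k(c) = 1/(c - 5*(-1*3 + c)) = 1/(c - 5*(-3 + c)) = 1/(c + (15 - 5*c)) = 1/(15 - 4*c))
(157 + 127)*k(A) = (157 + 127)*(-1/(-15 + 4*(-10))) = 284*(-1/(-15 - 40)) = 284*(-1/(-55)) = 284*(-1*(-1/55)) = 284*(1/55) = 284/55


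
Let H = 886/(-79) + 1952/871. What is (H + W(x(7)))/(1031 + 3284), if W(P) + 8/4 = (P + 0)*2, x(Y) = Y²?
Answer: 5988166/296910835 ≈ 0.020168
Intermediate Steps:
W(P) = -2 + 2*P (W(P) = -2 + (P + 0)*2 = -2 + P*2 = -2 + 2*P)
H = -617498/68809 (H = 886*(-1/79) + 1952*(1/871) = -886/79 + 1952/871 = -617498/68809 ≈ -8.9741)
(H + W(x(7)))/(1031 + 3284) = (-617498/68809 + (-2 + 2*7²))/(1031 + 3284) = (-617498/68809 + (-2 + 2*49))/4315 = (-617498/68809 + (-2 + 98))*(1/4315) = (-617498/68809 + 96)*(1/4315) = (5988166/68809)*(1/4315) = 5988166/296910835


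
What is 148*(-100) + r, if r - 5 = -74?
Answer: -14869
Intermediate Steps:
r = -69 (r = 5 - 74 = -69)
148*(-100) + r = 148*(-100) - 69 = -14800 - 69 = -14869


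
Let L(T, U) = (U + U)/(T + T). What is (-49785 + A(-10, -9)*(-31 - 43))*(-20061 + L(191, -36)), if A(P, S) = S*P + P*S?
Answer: 241798608135/191 ≈ 1.2660e+9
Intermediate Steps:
A(P, S) = 2*P*S (A(P, S) = P*S + P*S = 2*P*S)
L(T, U) = U/T (L(T, U) = (2*U)/((2*T)) = (2*U)*(1/(2*T)) = U/T)
(-49785 + A(-10, -9)*(-31 - 43))*(-20061 + L(191, -36)) = (-49785 + (2*(-10)*(-9))*(-31 - 43))*(-20061 - 36/191) = (-49785 + 180*(-74))*(-20061 - 36*1/191) = (-49785 - 13320)*(-20061 - 36/191) = -63105*(-3831687/191) = 241798608135/191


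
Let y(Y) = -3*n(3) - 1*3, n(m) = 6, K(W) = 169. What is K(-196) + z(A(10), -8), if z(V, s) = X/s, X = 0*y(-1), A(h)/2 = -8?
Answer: 169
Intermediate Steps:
A(h) = -16 (A(h) = 2*(-8) = -16)
y(Y) = -21 (y(Y) = -3*6 - 1*3 = -18 - 3 = -21)
X = 0 (X = 0*(-21) = 0)
z(V, s) = 0 (z(V, s) = 0/s = 0)
K(-196) + z(A(10), -8) = 169 + 0 = 169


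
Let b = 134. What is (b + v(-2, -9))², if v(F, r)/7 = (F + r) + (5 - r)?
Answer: 24025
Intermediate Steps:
v(F, r) = 35 + 7*F (v(F, r) = 7*((F + r) + (5 - r)) = 7*(5 + F) = 35 + 7*F)
(b + v(-2, -9))² = (134 + (35 + 7*(-2)))² = (134 + (35 - 14))² = (134 + 21)² = 155² = 24025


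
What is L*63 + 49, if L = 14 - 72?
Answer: -3605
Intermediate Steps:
L = -58
L*63 + 49 = -58*63 + 49 = -3654 + 49 = -3605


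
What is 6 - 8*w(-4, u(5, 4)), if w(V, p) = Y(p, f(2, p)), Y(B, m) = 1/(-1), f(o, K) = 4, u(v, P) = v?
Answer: 14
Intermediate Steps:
Y(B, m) = -1
w(V, p) = -1
6 - 8*w(-4, u(5, 4)) = 6 - 8*(-1) = 6 + 8 = 14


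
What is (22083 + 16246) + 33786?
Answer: 72115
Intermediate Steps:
(22083 + 16246) + 33786 = 38329 + 33786 = 72115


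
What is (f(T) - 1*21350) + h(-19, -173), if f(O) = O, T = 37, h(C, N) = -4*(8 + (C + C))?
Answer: -21193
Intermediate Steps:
h(C, N) = -32 - 8*C (h(C, N) = -4*(8 + 2*C) = -32 - 8*C)
(f(T) - 1*21350) + h(-19, -173) = (37 - 1*21350) + (-32 - 8*(-19)) = (37 - 21350) + (-32 + 152) = -21313 + 120 = -21193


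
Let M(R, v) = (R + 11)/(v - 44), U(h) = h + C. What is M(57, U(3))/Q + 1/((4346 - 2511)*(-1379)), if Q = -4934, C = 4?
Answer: 85944531/230978314735 ≈ 0.00037209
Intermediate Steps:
U(h) = 4 + h (U(h) = h + 4 = 4 + h)
M(R, v) = (11 + R)/(-44 + v)
M(57, U(3))/Q + 1/((4346 - 2511)*(-1379)) = ((11 + 57)/(-44 + (4 + 3)))/(-4934) + 1/((4346 - 2511)*(-1379)) = (68/(-44 + 7))*(-1/4934) - 1/1379/1835 = (68/(-37))*(-1/4934) + (1/1835)*(-1/1379) = -1/37*68*(-1/4934) - 1/2530465 = -68/37*(-1/4934) - 1/2530465 = 34/91279 - 1/2530465 = 85944531/230978314735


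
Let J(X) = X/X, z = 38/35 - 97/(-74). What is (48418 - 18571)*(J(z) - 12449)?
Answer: -371535456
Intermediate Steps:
z = 6207/2590 (z = 38*(1/35) - 97*(-1/74) = 38/35 + 97/74 = 6207/2590 ≈ 2.3965)
J(X) = 1
(48418 - 18571)*(J(z) - 12449) = (48418 - 18571)*(1 - 12449) = 29847*(-12448) = -371535456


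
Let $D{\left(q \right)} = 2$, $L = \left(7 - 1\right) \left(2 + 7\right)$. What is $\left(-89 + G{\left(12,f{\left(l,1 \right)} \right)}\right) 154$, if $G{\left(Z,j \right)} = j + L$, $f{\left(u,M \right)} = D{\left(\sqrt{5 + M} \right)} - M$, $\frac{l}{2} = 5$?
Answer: $-5236$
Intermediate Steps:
$l = 10$ ($l = 2 \cdot 5 = 10$)
$L = 54$ ($L = 6 \cdot 9 = 54$)
$f{\left(u,M \right)} = 2 - M$
$G{\left(Z,j \right)} = 54 + j$ ($G{\left(Z,j \right)} = j + 54 = 54 + j$)
$\left(-89 + G{\left(12,f{\left(l,1 \right)} \right)}\right) 154 = \left(-89 + \left(54 + \left(2 - 1\right)\right)\right) 154 = \left(-89 + \left(54 + 1\right)\right) 154 = \left(-89 + 55\right) 154 = \left(-34\right) 154 = -5236$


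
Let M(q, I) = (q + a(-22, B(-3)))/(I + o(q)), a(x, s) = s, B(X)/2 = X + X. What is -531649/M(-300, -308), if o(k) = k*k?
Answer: 11921165527/78 ≈ 1.5284e+8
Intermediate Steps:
B(X) = 4*X (B(X) = 2*(X + X) = 2*(2*X) = 4*X)
o(k) = k²
M(q, I) = (-12 + q)/(I + q²) (M(q, I) = (q + 4*(-3))/(I + q²) = (q - 12)/(I + q²) = (-12 + q)/(I + q²))
-531649/M(-300, -308) = -531649*(-308 + (-300)²)/(-12 - 300) = -531649/(-312/(-308 + 90000)) = -531649/(-312/89692) = -531649/((1/89692)*(-312)) = -531649/(-78/22423) = -531649*(-22423/78) = 11921165527/78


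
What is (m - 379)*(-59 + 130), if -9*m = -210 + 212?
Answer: -242323/9 ≈ -26925.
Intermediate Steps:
m = -2/9 (m = -(-210 + 212)/9 = -⅑*2 = -2/9 ≈ -0.22222)
(m - 379)*(-59 + 130) = (-2/9 - 379)*(-59 + 130) = -3413/9*71 = -242323/9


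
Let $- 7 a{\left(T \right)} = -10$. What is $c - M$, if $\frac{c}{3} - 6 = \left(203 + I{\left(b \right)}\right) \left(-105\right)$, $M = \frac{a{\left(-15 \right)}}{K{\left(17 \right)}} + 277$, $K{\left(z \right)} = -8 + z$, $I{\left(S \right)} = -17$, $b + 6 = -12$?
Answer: $- \frac{3707497}{63} \approx -58849.0$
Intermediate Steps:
$b = -18$ ($b = -6 - 12 = -18$)
$a{\left(T \right)} = \frac{10}{7}$ ($a{\left(T \right)} = \left(- \frac{1}{7}\right) \left(-10\right) = \frac{10}{7}$)
$M = \frac{17461}{63}$ ($M = \frac{10}{7 \left(-8 + 17\right)} + 277 = \frac{10}{7 \cdot 9} + 277 = \frac{10}{7} \cdot \frac{1}{9} + 277 = \frac{10}{63} + 277 = \frac{17461}{63} \approx 277.16$)
$c = -58572$ ($c = 18 + 3 \left(203 - 17\right) \left(-105\right) = 18 + 3 \cdot 186 \left(-105\right) = 18 + 3 \left(-19530\right) = 18 - 58590 = -58572$)
$c - M = -58572 - \frac{17461}{63} = - \frac{3707497}{63}$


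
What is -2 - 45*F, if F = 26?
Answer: -1172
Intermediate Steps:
-2 - 45*F = -2 - 45*26 = -2 - 1170 = -1172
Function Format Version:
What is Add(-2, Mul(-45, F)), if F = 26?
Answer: -1172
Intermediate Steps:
Add(-2, Mul(-45, F)) = Add(-2, Mul(-45, 26)) = Add(-2, -1170) = -1172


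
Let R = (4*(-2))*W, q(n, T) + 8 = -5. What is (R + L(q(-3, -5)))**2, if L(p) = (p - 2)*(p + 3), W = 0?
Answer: 22500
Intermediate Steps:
q(n, T) = -13 (q(n, T) = -8 - 5 = -13)
L(p) = (-2 + p)*(3 + p)
R = 0 (R = (4*(-2))*0 = -8*0 = 0)
(R + L(q(-3, -5)))**2 = (0 + (-6 - 13 + (-13)**2))**2 = (0 + (-6 - 13 + 169))**2 = (0 + 150)**2 = 150**2 = 22500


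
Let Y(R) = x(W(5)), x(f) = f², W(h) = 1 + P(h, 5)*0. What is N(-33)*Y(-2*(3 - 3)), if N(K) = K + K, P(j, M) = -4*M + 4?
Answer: -66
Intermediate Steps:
P(j, M) = 4 - 4*M
N(K) = 2*K
W(h) = 1 (W(h) = 1 + (4 - 4*5)*0 = 1 + (4 - 20)*0 = 1 - 16*0 = 1 + 0 = 1)
Y(R) = 1 (Y(R) = 1² = 1)
N(-33)*Y(-2*(3 - 3)) = (2*(-33))*1 = -66*1 = -66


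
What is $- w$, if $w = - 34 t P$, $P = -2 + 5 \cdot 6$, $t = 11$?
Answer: $10472$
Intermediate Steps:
$P = 28$ ($P = -2 + 30 = 28$)
$w = -10472$ ($w = \left(-34\right) 11 \cdot 28 = \left(-374\right) 28 = -10472$)
$- w = \left(-1\right) \left(-10472\right) = 10472$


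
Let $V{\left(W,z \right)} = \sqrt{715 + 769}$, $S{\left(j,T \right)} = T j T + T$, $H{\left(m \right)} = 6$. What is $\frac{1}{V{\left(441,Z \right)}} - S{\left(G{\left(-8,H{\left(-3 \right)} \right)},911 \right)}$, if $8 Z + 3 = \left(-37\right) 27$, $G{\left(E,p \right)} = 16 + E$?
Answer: $-6640279 + \frac{\sqrt{371}}{742} \approx -6.6403 \cdot 10^{6}$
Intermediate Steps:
$S{\left(j,T \right)} = T + j T^{2}$ ($S{\left(j,T \right)} = j T^{2} + T = T + j T^{2}$)
$Z = - \frac{501}{4}$ ($Z = - \frac{3}{8} + \frac{\left(-37\right) 27}{8} = - \frac{3}{8} + \frac{1}{8} \left(-999\right) = - \frac{3}{8} - \frac{999}{8} = - \frac{501}{4} \approx -125.25$)
$V{\left(W,z \right)} = 2 \sqrt{371}$ ($V{\left(W,z \right)} = \sqrt{1484} = 2 \sqrt{371}$)
$\frac{1}{V{\left(441,Z \right)}} - S{\left(G{\left(-8,H{\left(-3 \right)} \right)},911 \right)} = \frac{1}{2 \sqrt{371}} - 911 \left(1 + 911 \left(16 - 8\right)\right) = \frac{\sqrt{371}}{742} - 911 \left(1 + 911 \cdot 8\right) = \frac{\sqrt{371}}{742} - 911 \left(1 + 7288\right) = \frac{\sqrt{371}}{742} - 911 \cdot 7289 = \frac{\sqrt{371}}{742} - 6640279 = -6640279 + \frac{\sqrt{371}}{742}$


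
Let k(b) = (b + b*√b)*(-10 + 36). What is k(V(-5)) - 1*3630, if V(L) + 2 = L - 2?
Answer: -3864 - 702*I ≈ -3864.0 - 702.0*I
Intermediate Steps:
V(L) = -4 + L (V(L) = -2 + (L - 2) = -2 + (-2 + L) = -4 + L)
k(b) = 26*b + 26*b^(3/2) (k(b) = (b + b^(3/2))*26 = 26*b + 26*b^(3/2))
k(V(-5)) - 1*3630 = (26*(-4 - 5) + 26*(-4 - 5)^(3/2)) - 1*3630 = (26*(-9) + 26*(-9)^(3/2)) - 3630 = (-234 + 26*(-27*I)) - 3630 = (-234 - 702*I) - 3630 = -3864 - 702*I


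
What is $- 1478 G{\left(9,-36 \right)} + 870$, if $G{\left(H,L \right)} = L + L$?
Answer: $107286$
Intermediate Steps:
$G{\left(H,L \right)} = 2 L$
$- 1478 G{\left(9,-36 \right)} + 870 = - 1478 \cdot 2 \left(-36\right) + 870 = \left(-1478\right) \left(-72\right) + 870 = 106416 + 870 = 107286$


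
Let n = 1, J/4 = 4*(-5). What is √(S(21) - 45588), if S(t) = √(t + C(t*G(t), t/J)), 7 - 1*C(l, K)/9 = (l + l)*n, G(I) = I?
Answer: √(-45588 + I*√7854) ≈ 0.208 + 213.51*I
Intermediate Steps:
J = -80 (J = 4*(4*(-5)) = 4*(-20) = -80)
C(l, K) = 63 - 18*l (C(l, K) = 63 - 9*(l + l) = 63 - 9*2*l = 63 - 18*l)
S(t) = √(63 + t - 18*t²) (S(t) = √(t + (63 - 18*t*t)) = √(t + (63 - 18*t²)) = √(63 + t - 18*t²))
√(S(21) - 45588) = √(√(63 + 21 - 18*21²) - 45588) = √(√(63 + 21 - 18*441) - 45588) = √(√(63 + 21 - 7938) - 45588) = √(√(-7854) - 45588) = √(I*√7854 - 45588) = √(-45588 + I*√7854)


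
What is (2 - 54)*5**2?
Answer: -1300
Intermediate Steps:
(2 - 54)*5**2 = -52*25 = -1300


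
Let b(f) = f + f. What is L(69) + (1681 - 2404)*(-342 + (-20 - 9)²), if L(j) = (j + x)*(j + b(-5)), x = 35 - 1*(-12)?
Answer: -353933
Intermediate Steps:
b(f) = 2*f
x = 47 (x = 35 + 12 = 47)
L(j) = (-10 + j)*(47 + j) (L(j) = (j + 47)*(j + 2*(-5)) = (47 + j)*(j - 10) = (47 + j)*(-10 + j) = (-10 + j)*(47 + j))
L(69) + (1681 - 2404)*(-342 + (-20 - 9)²) = (-470 + 69² + 37*69) + (1681 - 2404)*(-342 + (-20 - 9)²) = (-470 + 4761 + 2553) - 723*(-342 + (-29)²) = 6844 - 723*(-342 + 841) = 6844 - 723*499 = 6844 - 360777 = -353933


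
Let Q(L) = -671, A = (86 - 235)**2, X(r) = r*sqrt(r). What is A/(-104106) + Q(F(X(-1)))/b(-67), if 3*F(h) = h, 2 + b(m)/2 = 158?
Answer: -12796973/5413512 ≈ -2.3639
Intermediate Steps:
X(r) = r**(3/2)
b(m) = 312 (b(m) = -4 + 2*158 = -4 + 316 = 312)
A = 22201 (A = (-149)**2 = 22201)
F(h) = h/3
A/(-104106) + Q(F(X(-1)))/b(-67) = 22201/(-104106) - 671/312 = 22201*(-1/104106) - 671*1/312 = -22201/104106 - 671/312 = -12796973/5413512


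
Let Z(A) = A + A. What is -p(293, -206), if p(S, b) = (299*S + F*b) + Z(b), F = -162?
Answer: -120567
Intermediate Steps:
Z(A) = 2*A
p(S, b) = -160*b + 299*S (p(S, b) = (299*S - 162*b) + 2*b = (-162*b + 299*S) + 2*b = -160*b + 299*S)
-p(293, -206) = -(-160*(-206) + 299*293) = -(32960 + 87607) = -1*120567 = -120567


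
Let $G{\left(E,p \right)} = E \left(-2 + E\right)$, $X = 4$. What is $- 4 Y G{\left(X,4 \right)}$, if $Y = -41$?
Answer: $1312$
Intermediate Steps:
$- 4 Y G{\left(X,4 \right)} = \left(-4\right) \left(-41\right) 4 \left(-2 + 4\right) = 164 \cdot 4 \cdot 2 = 164 \cdot 8 = 1312$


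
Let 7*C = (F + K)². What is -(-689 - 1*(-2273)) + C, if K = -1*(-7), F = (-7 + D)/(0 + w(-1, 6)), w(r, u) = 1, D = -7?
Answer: -1577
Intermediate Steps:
F = -14 (F = (-7 - 7)/(0 + 1) = -14/1 = -14*1 = -14)
K = 7
C = 7 (C = (-14 + 7)²/7 = (⅐)*(-7)² = (⅐)*49 = 7)
-(-689 - 1*(-2273)) + C = -(-689 - 1*(-2273)) + 7 = -(-689 + 2273) + 7 = -1*1584 + 7 = -1584 + 7 = -1577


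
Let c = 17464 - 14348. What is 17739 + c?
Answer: 20855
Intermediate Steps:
c = 3116
17739 + c = 17739 + 3116 = 20855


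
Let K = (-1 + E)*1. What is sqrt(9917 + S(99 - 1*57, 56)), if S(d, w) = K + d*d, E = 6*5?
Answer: sqrt(11710) ≈ 108.21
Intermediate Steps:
E = 30
K = 29 (K = (-1 + 30)*1 = 29*1 = 29)
S(d, w) = 29 + d**2 (S(d, w) = 29 + d*d = 29 + d**2)
sqrt(9917 + S(99 - 1*57, 56)) = sqrt(9917 + (29 + (99 - 1*57)**2)) = sqrt(9917 + (29 + (99 - 57)**2)) = sqrt(9917 + (29 + 42**2)) = sqrt(9917 + (29 + 1764)) = sqrt(9917 + 1793) = sqrt(11710)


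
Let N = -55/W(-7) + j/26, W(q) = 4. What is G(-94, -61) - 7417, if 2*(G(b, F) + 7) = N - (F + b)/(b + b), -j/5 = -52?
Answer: -698071/94 ≈ -7426.3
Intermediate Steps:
j = 260 (j = -5*(-52) = 260)
N = -15/4 (N = -55/4 + 260/26 = -55*¼ + 260*(1/26) = -55/4 + 10 = -15/4 ≈ -3.7500)
G(b, F) = -71/8 - (F + b)/(4*b) (G(b, F) = -7 + (-15/4 - (F + b)/(b + b))/2 = -7 + (-15/4 - (F + b)/(2*b))/2 = -7 + (-15/8 - (F + b)/(4*b)) = -71/8 - (F + b)/(4*b))
G(-94, -61) - 7417 = (-73/8 - ¼*(-61)/(-94)) - 7417 = (-73/8 - ¼*(-61)*(-1/94)) - 7417 = (-73/8 - 61/376) - 7417 = -873/94 - 7417 = -698071/94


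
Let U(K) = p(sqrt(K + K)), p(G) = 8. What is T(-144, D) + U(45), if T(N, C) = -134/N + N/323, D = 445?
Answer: 197321/23256 ≈ 8.4847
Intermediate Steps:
T(N, C) = -134/N + N/323 (T(N, C) = -134/N + N*(1/323) = -134/N + N/323)
U(K) = 8
T(-144, D) + U(45) = (-134/(-144) + (1/323)*(-144)) + 8 = (-134*(-1/144) - 144/323) + 8 = (67/72 - 144/323) + 8 = 11273/23256 + 8 = 197321/23256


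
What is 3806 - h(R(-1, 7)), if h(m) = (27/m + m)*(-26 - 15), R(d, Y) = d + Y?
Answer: 8473/2 ≈ 4236.5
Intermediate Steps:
R(d, Y) = Y + d
h(m) = -1107/m - 41*m (h(m) = (m + 27/m)*(-41) = -1107/m - 41*m)
3806 - h(R(-1, 7)) = 3806 - (-1107/(7 - 1) - 41*(7 - 1)) = 3806 - (-1107/6 - 41*6) = 3806 - (-1107*1/6 - 246) = 3806 - (-369/2 - 246) = 3806 - 1*(-861/2) = 3806 + 861/2 = 8473/2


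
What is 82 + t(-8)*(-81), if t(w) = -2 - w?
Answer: -404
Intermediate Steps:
82 + t(-8)*(-81) = 82 + (-2 - 1*(-8))*(-81) = 82 + (-2 + 8)*(-81) = 82 + 6*(-81) = 82 - 486 = -404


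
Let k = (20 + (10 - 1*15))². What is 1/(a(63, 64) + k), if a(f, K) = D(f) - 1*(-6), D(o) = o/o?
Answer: 1/232 ≈ 0.0043103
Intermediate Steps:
D(o) = 1
a(f, K) = 7 (a(f, K) = 1 - 1*(-6) = 1 + 6 = 7)
k = 225 (k = (20 + (10 - 15))² = (20 - 5)² = 15² = 225)
1/(a(63, 64) + k) = 1/(7 + 225) = 1/232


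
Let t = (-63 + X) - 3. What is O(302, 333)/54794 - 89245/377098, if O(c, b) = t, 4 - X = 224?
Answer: -2498970279/10331353906 ≈ -0.24188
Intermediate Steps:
X = -220 (X = 4 - 1*224 = 4 - 224 = -220)
t = -286 (t = (-63 - 220) - 3 = -283 - 3 = -286)
O(c, b) = -286
O(302, 333)/54794 - 89245/377098 = -286/54794 - 89245/377098 = -286*1/54794 - 89245*1/377098 = -143/27397 - 89245/377098 = -2498970279/10331353906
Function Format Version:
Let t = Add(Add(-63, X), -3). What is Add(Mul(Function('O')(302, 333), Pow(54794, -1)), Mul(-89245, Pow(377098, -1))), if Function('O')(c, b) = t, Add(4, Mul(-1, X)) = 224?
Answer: Rational(-2498970279, 10331353906) ≈ -0.24188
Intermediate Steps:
X = -220 (X = Add(4, Mul(-1, 224)) = Add(4, -224) = -220)
t = -286 (t = Add(Add(-63, -220), -3) = Add(-283, -3) = -286)
Function('O')(c, b) = -286
Add(Mul(Function('O')(302, 333), Pow(54794, -1)), Mul(-89245, Pow(377098, -1))) = Add(Mul(-286, Pow(54794, -1)), Mul(-89245, Pow(377098, -1))) = Add(Mul(-286, Rational(1, 54794)), Mul(-89245, Rational(1, 377098))) = Add(Rational(-143, 27397), Rational(-89245, 377098)) = Rational(-2498970279, 10331353906)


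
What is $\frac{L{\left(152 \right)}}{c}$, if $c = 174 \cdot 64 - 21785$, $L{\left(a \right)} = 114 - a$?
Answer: $\frac{38}{10649} \approx 0.0035684$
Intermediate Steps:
$c = -10649$ ($c = 11136 - 21785 = -10649$)
$\frac{L{\left(152 \right)}}{c} = \frac{114 - 152}{-10649} = \left(114 - 152\right) \left(- \frac{1}{10649}\right) = \left(-38\right) \left(- \frac{1}{10649}\right) = \frac{38}{10649}$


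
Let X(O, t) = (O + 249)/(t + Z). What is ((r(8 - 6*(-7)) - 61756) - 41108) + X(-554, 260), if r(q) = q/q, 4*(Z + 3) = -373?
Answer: -13475297/131 ≈ -1.0286e+5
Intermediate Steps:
Z = -385/4 (Z = -3 + (¼)*(-373) = -3 - 373/4 = -385/4 ≈ -96.250)
r(q) = 1
X(O, t) = (249 + O)/(-385/4 + t) (X(O, t) = (O + 249)/(t - 385/4) = (249 + O)/(-385/4 + t))
((r(8 - 6*(-7)) - 61756) - 41108) + X(-554, 260) = ((1 - 61756) - 41108) + 4*(249 - 554)/(-385 + 4*260) = (-61755 - 41108) + 4*(-305)/(-385 + 1040) = -102863 + 4*(-305)/655 = -102863 + 4*(1/655)*(-305) = -102863 - 244/131 = -13475297/131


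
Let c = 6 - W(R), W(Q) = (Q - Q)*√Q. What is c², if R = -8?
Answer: 36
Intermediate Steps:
W(Q) = 0 (W(Q) = 0*√Q = 0)
c = 6 (c = 6 - 1*0 = 6 + 0 = 6)
c² = 6² = 36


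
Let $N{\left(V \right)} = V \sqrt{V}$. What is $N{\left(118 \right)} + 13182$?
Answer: $13182 + 118 \sqrt{118} \approx 14464.0$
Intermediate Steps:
$N{\left(V \right)} = V^{\frac{3}{2}}$
$N{\left(118 \right)} + 13182 = 118^{\frac{3}{2}} + 13182 = 118 \sqrt{118} + 13182 = 13182 + 118 \sqrt{118}$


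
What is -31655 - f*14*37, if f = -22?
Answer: -20259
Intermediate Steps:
-31655 - f*14*37 = -31655 - (-22*14)*37 = -31655 - (-308)*37 = -31655 - 1*(-11396) = -31655 + 11396 = -20259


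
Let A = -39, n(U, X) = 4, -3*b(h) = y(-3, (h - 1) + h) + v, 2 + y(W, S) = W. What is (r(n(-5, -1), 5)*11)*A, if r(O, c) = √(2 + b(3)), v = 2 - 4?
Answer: -143*√39 ≈ -893.04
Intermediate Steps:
v = -2
y(W, S) = -2 + W
b(h) = 7/3 (b(h) = -((-2 - 3) - 2)/3 = -(-5 - 2)/3 = -⅓*(-7) = 7/3)
r(O, c) = √39/3 (r(O, c) = √(2 + 7/3) = √(13/3) = √39/3)
(r(n(-5, -1), 5)*11)*A = ((√39/3)*11)*(-39) = (11*√39/3)*(-39) = -143*√39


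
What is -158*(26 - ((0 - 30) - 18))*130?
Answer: -1519960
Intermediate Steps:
-158*(26 - ((0 - 30) - 18))*130 = -158*(26 - (-30 - 18))*130 = -158*(26 - 1*(-48))*130 = -158*(26 + 48)*130 = -158*74*130 = -11692*130 = -1519960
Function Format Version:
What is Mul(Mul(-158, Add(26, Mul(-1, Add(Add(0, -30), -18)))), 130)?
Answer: -1519960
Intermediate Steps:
Mul(Mul(-158, Add(26, Mul(-1, Add(Add(0, -30), -18)))), 130) = Mul(Mul(-158, Add(26, Mul(-1, Add(-30, -18)))), 130) = Mul(Mul(-158, Add(26, Mul(-1, -48))), 130) = Mul(Mul(-158, Add(26, 48)), 130) = Mul(Mul(-158, 74), 130) = Mul(-11692, 130) = -1519960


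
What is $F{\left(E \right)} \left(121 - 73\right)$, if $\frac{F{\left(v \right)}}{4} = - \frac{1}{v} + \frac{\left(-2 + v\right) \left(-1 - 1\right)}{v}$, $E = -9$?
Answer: $-448$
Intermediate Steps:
$F{\left(v \right)} = - \frac{4}{v} + \frac{4 \left(4 - 2 v\right)}{v}$ ($F{\left(v \right)} = 4 \left(- \frac{1}{v} + \frac{\left(-2 + v\right) \left(-1 - 1\right)}{v}\right) = 4 \left(- \frac{1}{v} + \frac{\left(-2 + v\right) \left(-2\right)}{v}\right) = 4 \left(- \frac{1}{v} + \frac{4 - 2 v}{v}\right) = - \frac{4}{v} + \frac{4 \left(4 - 2 v\right)}{v}$)
$F{\left(E \right)} \left(121 - 73\right) = \left(-8 + \frac{12}{-9}\right) \left(121 - 73\right) = \left(-8 + 12 \left(- \frac{1}{9}\right)\right) 48 = \left(-8 - \frac{4}{3}\right) 48 = \left(- \frac{28}{3}\right) 48 = -448$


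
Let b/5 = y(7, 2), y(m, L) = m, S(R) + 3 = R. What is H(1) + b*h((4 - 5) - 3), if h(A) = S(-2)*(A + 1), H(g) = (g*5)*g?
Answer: 530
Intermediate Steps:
S(R) = -3 + R
b = 35 (b = 5*7 = 35)
H(g) = 5*g² (H(g) = (5*g)*g = 5*g²)
h(A) = -5 - 5*A (h(A) = (-3 - 2)*(A + 1) = -5*(1 + A) = -5 - 5*A)
H(1) + b*h((4 - 5) - 3) = 5*1² + 35*(-5 - 5*((4 - 5) - 3)) = 5*1 + 35*(-5 - 5*(-1 - 3)) = 5 + 35*(-5 - 5*(-4)) = 5 + 35*(-5 + 20) = 5 + 35*15 = 5 + 525 = 530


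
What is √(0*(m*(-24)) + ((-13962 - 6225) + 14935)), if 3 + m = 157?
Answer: 2*I*√1313 ≈ 72.471*I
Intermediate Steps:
m = 154 (m = -3 + 157 = 154)
√(0*(m*(-24)) + ((-13962 - 6225) + 14935)) = √(0*(154*(-24)) + ((-13962 - 6225) + 14935)) = √(0*(-3696) + (-20187 + 14935)) = √(0 - 5252) = √(-5252) = 2*I*√1313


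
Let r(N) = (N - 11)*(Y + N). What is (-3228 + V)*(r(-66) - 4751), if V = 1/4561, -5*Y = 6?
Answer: -31168394119/22805 ≈ -1.3667e+6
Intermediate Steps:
Y = -6/5 (Y = -⅕*6 = -6/5 ≈ -1.2000)
r(N) = (-11 + N)*(-6/5 + N) (r(N) = (N - 11)*(-6/5 + N) = (-11 + N)*(-6/5 + N))
V = 1/4561 ≈ 0.00021925
(-3228 + V)*(r(-66) - 4751) = (-3228 + 1/4561)*((66/5 + (-66)² - 61/5*(-66)) - 4751) = -14722907*((66/5 + 4356 + 4026/5) - 4751)/4561 = -14722907*(25872/5 - 4751)/4561 = -14722907/4561*2117/5 = -31168394119/22805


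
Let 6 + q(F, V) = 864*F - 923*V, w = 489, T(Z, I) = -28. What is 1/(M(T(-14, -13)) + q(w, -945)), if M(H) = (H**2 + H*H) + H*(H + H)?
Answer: 1/1297861 ≈ 7.7050e-7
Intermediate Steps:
M(H) = 4*H**2 (M(H) = (H**2 + H**2) + H*(2*H) = 2*H**2 + 2*H**2 = 4*H**2)
q(F, V) = -6 - 923*V + 864*F (q(F, V) = -6 + (864*F - 923*V) = -6 + (-923*V + 864*F) = -6 - 923*V + 864*F)
1/(M(T(-14, -13)) + q(w, -945)) = 1/(4*(-28)**2 + (-6 - 923*(-945) + 864*489)) = 1/(4*784 + (-6 + 872235 + 422496)) = 1/(3136 + 1294725) = 1/1297861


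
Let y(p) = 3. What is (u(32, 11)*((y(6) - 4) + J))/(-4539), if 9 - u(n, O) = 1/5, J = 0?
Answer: 44/22695 ≈ 0.0019388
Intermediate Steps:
u(n, O) = 44/5 (u(n, O) = 9 - 1/5 = 9 - 1*⅕ = 9 - ⅕ = 44/5)
(u(32, 11)*((y(6) - 4) + J))/(-4539) = (44*((3 - 4) + 0)/5)/(-4539) = (44*(-1 + 0)/5)*(-1/4539) = ((44/5)*(-1))*(-1/4539) = -44/5*(-1/4539) = 44/22695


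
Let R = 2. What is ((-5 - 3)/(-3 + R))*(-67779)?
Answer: -542232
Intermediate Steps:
((-5 - 3)/(-3 + R))*(-67779) = ((-5 - 3)/(-3 + 2))*(-67779) = -8/(-1)*(-67779) = -8*(-1)*(-67779) = 8*(-67779) = -542232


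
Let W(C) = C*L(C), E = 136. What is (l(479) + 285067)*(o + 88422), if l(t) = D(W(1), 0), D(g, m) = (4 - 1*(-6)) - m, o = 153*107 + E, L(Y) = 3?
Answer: 29912844533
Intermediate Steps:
o = 16507 (o = 153*107 + 136 = 16371 + 136 = 16507)
W(C) = 3*C (W(C) = C*3 = 3*C)
D(g, m) = 10 - m (D(g, m) = (4 + 6) - m = 10 - m)
l(t) = 10 (l(t) = 10 - 1*0 = 10 + 0 = 10)
(l(479) + 285067)*(o + 88422) = (10 + 285067)*(16507 + 88422) = 285077*104929 = 29912844533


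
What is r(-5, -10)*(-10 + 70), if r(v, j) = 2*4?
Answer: 480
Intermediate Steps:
r(v, j) = 8
r(-5, -10)*(-10 + 70) = 8*(-10 + 70) = 8*60 = 480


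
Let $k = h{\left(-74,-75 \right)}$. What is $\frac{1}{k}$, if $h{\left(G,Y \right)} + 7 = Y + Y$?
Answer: $- \frac{1}{157} \approx -0.0063694$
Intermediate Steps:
$h{\left(G,Y \right)} = -7 + 2 Y$ ($h{\left(G,Y \right)} = -7 + \left(Y + Y\right) = -7 + 2 Y$)
$k = -157$ ($k = -7 + 2 \left(-75\right) = -7 - 150 = -157$)
$\frac{1}{k} = \frac{1}{-157} = - \frac{1}{157}$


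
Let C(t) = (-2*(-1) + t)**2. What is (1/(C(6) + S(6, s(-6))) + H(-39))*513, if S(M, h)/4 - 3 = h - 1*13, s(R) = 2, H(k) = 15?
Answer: 246753/32 ≈ 7711.0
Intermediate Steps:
C(t) = (2 + t)**2
S(M, h) = -40 + 4*h (S(M, h) = 12 + 4*(h - 1*13) = 12 + 4*(h - 13) = 12 + 4*(-13 + h) = 12 + (-52 + 4*h) = -40 + 4*h)
(1/(C(6) + S(6, s(-6))) + H(-39))*513 = (1/((2 + 6)**2 + (-40 + 4*2)) + 15)*513 = (1/(8**2 + (-40 + 8)) + 15)*513 = (1/(64 - 32) + 15)*513 = (1/32 + 15)*513 = (481/32)*513 = 246753/32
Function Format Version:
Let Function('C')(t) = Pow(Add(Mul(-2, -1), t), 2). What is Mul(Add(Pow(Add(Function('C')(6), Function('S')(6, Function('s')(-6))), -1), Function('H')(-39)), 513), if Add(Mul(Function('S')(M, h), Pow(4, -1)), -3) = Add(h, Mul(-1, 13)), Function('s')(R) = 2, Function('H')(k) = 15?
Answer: Rational(246753, 32) ≈ 7711.0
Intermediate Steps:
Function('C')(t) = Pow(Add(2, t), 2)
Function('S')(M, h) = Add(-40, Mul(4, h)) (Function('S')(M, h) = Add(12, Mul(4, Add(h, Mul(-1, 13)))) = Add(12, Mul(4, Add(h, -13))) = Add(12, Mul(4, Add(-13, h))) = Add(12, Add(-52, Mul(4, h))) = Add(-40, Mul(4, h)))
Mul(Add(Pow(Add(Function('C')(6), Function('S')(6, Function('s')(-6))), -1), Function('H')(-39)), 513) = Mul(Add(Pow(Add(Pow(Add(2, 6), 2), Add(-40, Mul(4, 2))), -1), 15), 513) = Mul(Add(Pow(Add(Pow(8, 2), Add(-40, 8)), -1), 15), 513) = Mul(Add(Pow(Add(64, -32), -1), 15), 513) = Mul(Add(Pow(32, -1), 15), 513) = Mul(Add(Rational(1, 32), 15), 513) = Mul(Rational(481, 32), 513) = Rational(246753, 32)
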